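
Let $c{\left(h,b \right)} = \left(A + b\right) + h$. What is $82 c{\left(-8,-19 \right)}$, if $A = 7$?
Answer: $-1640$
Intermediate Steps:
$c{\left(h,b \right)} = 7 + b + h$ ($c{\left(h,b \right)} = \left(7 + b\right) + h = 7 + b + h$)
$82 c{\left(-8,-19 \right)} = 82 \left(7 - 19 - 8\right) = 82 \left(-20\right) = -1640$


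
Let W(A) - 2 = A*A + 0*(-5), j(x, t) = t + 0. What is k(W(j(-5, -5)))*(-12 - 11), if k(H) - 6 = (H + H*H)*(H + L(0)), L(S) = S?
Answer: -469614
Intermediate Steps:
j(x, t) = t
W(A) = 2 + A**2 (W(A) = 2 + (A*A + 0*(-5)) = 2 + (A**2 + 0) = 2 + A**2)
k(H) = 6 + H*(H + H**2) (k(H) = 6 + (H + H*H)*(H + 0) = 6 + (H + H**2)*H = 6 + H*(H + H**2))
k(W(j(-5, -5)))*(-12 - 11) = (6 + (2 + (-5)**2)**2 + (2 + (-5)**2)**3)*(-12 - 11) = (6 + (2 + 25)**2 + (2 + 25)**3)*(-23) = (6 + 27**2 + 27**3)*(-23) = (6 + 729 + 19683)*(-23) = 20418*(-23) = -469614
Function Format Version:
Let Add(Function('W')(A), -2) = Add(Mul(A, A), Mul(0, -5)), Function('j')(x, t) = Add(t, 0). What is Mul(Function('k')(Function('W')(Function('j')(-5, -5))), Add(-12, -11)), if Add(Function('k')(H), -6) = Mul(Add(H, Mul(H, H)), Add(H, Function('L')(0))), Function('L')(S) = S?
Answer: -469614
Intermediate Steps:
Function('j')(x, t) = t
Function('W')(A) = Add(2, Pow(A, 2)) (Function('W')(A) = Add(2, Add(Mul(A, A), Mul(0, -5))) = Add(2, Add(Pow(A, 2), 0)) = Add(2, Pow(A, 2)))
Function('k')(H) = Add(6, Mul(H, Add(H, Pow(H, 2)))) (Function('k')(H) = Add(6, Mul(Add(H, Mul(H, H)), Add(H, 0))) = Add(6, Mul(Add(H, Pow(H, 2)), H)) = Add(6, Mul(H, Add(H, Pow(H, 2)))))
Mul(Function('k')(Function('W')(Function('j')(-5, -5))), Add(-12, -11)) = Mul(Add(6, Pow(Add(2, Pow(-5, 2)), 2), Pow(Add(2, Pow(-5, 2)), 3)), Add(-12, -11)) = Mul(Add(6, Pow(Add(2, 25), 2), Pow(Add(2, 25), 3)), -23) = Mul(Add(6, Pow(27, 2), Pow(27, 3)), -23) = Mul(Add(6, 729, 19683), -23) = Mul(20418, -23) = -469614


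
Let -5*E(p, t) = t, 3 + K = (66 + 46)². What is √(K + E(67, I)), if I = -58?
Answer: √313815/5 ≈ 112.04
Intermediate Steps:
K = 12541 (K = -3 + (66 + 46)² = -3 + 112² = -3 + 12544 = 12541)
E(p, t) = -t/5
√(K + E(67, I)) = √(12541 - ⅕*(-58)) = √(12541 + 58/5) = √(62763/5) = √313815/5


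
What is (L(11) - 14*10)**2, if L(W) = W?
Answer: 16641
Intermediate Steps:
(L(11) - 14*10)**2 = (11 - 14*10)**2 = (11 - 140)**2 = (-129)**2 = 16641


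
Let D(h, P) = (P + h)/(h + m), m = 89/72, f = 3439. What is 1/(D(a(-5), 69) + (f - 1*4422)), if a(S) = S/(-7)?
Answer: -983/931153 ≈ -0.0010557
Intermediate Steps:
m = 89/72 (m = 89*(1/72) = 89/72 ≈ 1.2361)
a(S) = -S/7 (a(S) = S*(-1/7) = -S/7)
D(h, P) = (P + h)/(89/72 + h) (D(h, P) = (P + h)/(h + 89/72) = (P + h)/(89/72 + h))
1/(D(a(-5), 69) + (f - 1*4422)) = 1/(72*(69 - 1/7*(-5))/(89 + 72*(-1/7*(-5))) + (3439 - 1*4422)) = 1/(72*(69 + 5/7)/(89 + 72*(5/7)) + (3439 - 4422)) = 1/(72*(488/7)/(89 + 360/7) - 983) = 1/(72*(488/7)/(983/7) - 983) = 1/(72*(7/983)*(488/7) - 983) = 1/(35136/983 - 983) = 1/(-931153/983) = -983/931153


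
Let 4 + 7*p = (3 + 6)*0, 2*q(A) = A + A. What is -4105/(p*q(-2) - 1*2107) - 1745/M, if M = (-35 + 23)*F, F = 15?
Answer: 6179069/530676 ≈ 11.644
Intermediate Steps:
q(A) = A (q(A) = (A + A)/2 = (2*A)/2 = A)
p = -4/7 (p = -4/7 + ((3 + 6)*0)/7 = -4/7 + (9*0)/7 = -4/7 + (⅐)*0 = -4/7 + 0 = -4/7 ≈ -0.57143)
M = -180 (M = (-35 + 23)*15 = -12*15 = -180)
-4105/(p*q(-2) - 1*2107) - 1745/M = -4105/(-4/7*(-2) - 1*2107) - 1745/(-180) = -4105/(8/7 - 2107) - 1745*(-1/180) = -4105/(-14741/7) + 349/36 = -4105*(-7/14741) + 349/36 = 28735/14741 + 349/36 = 6179069/530676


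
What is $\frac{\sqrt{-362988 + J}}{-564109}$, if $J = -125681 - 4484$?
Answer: $- \frac{i \sqrt{493153}}{564109} \approx - 0.0012449 i$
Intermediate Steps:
$J = -130165$ ($J = -125681 - 4484 = -130165$)
$\frac{\sqrt{-362988 + J}}{-564109} = \frac{\sqrt{-362988 - 130165}}{-564109} = \sqrt{-493153} \left(- \frac{1}{564109}\right) = i \sqrt{493153} \left(- \frac{1}{564109}\right) = - \frac{i \sqrt{493153}}{564109}$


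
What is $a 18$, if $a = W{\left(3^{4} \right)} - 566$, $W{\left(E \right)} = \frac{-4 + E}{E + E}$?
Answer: $- \frac{91615}{9} \approx -10179.0$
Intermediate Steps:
$W{\left(E \right)} = \frac{-4 + E}{2 E}$
$a = - \frac{91615}{162}$ ($a = \frac{-4 + 3^{4}}{2 \cdot 3^{4}} - 566 = \frac{-4 + 81}{2 \cdot 81} - 566 = \frac{1}{2} \cdot \frac{1}{81} \cdot 77 - 566 = \frac{77}{162} - 566 = - \frac{91615}{162} \approx -565.52$)
$a 18 = \left(- \frac{91615}{162}\right) 18 = - \frac{91615}{9}$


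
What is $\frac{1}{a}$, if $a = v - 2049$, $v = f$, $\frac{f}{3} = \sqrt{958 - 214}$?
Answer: $- \frac{683}{1397235} - \frac{2 \sqrt{186}}{1397235} \approx -0.00050834$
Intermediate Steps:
$f = 6 \sqrt{186}$ ($f = 3 \sqrt{958 - 214} = 3 \sqrt{744} = 3 \cdot 2 \sqrt{186} = 6 \sqrt{186} \approx 81.829$)
$v = 6 \sqrt{186} \approx 81.829$
$a = -2049 + 6 \sqrt{186}$ ($a = 6 \sqrt{186} - 2049 = -2049 + 6 \sqrt{186} \approx -1967.2$)
$\frac{1}{a} = \frac{1}{-2049 + 6 \sqrt{186}}$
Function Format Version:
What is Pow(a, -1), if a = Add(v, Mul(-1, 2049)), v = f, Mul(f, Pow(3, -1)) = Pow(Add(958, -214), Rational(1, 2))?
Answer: Add(Rational(-683, 1397235), Mul(Rational(-2, 1397235), Pow(186, Rational(1, 2)))) ≈ -0.00050834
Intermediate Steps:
f = Mul(6, Pow(186, Rational(1, 2))) (f = Mul(3, Pow(Add(958, -214), Rational(1, 2))) = Mul(3, Pow(744, Rational(1, 2))) = Mul(3, Mul(2, Pow(186, Rational(1, 2)))) = Mul(6, Pow(186, Rational(1, 2))) ≈ 81.829)
v = Mul(6, Pow(186, Rational(1, 2))) ≈ 81.829
a = Add(-2049, Mul(6, Pow(186, Rational(1, 2)))) (a = Add(Mul(6, Pow(186, Rational(1, 2))), Mul(-1, 2049)) = Add(Mul(6, Pow(186, Rational(1, 2))), -2049) = Add(-2049, Mul(6, Pow(186, Rational(1, 2)))) ≈ -1967.2)
Pow(a, -1) = Pow(Add(-2049, Mul(6, Pow(186, Rational(1, 2)))), -1)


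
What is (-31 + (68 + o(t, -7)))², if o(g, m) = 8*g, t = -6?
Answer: 121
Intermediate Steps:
(-31 + (68 + o(t, -7)))² = (-31 + (68 + 8*(-6)))² = (-31 + (68 - 48))² = (-31 + 20)² = (-11)² = 121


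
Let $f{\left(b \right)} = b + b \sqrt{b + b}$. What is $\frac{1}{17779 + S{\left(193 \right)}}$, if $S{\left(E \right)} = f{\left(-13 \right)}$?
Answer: $\frac{8883}{157817575} + \frac{13 i \sqrt{26}}{315635150} \approx 5.6287 \cdot 10^{-5} + 2.1001 \cdot 10^{-7} i$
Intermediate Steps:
$f{\left(b \right)} = b + \sqrt{2} b^{\frac{3}{2}}$ ($f{\left(b \right)} = b + b \sqrt{2 b} = b + b \sqrt{2} \sqrt{b} = b + \sqrt{2} b^{\frac{3}{2}}$)
$S{\left(E \right)} = -13 - 13 i \sqrt{26}$ ($S{\left(E \right)} = -13 + \sqrt{2} \left(-13\right)^{\frac{3}{2}} = -13 + \sqrt{2} \left(- 13 i \sqrt{13}\right) = -13 - 13 i \sqrt{26}$)
$\frac{1}{17779 + S{\left(193 \right)}} = \frac{1}{17779 - \left(13 + 13 i \sqrt{26}\right)} = \frac{1}{17766 - 13 i \sqrt{26}}$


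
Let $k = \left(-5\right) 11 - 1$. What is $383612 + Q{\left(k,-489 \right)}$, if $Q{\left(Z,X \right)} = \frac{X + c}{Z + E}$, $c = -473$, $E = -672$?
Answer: $\frac{10741173}{28} \approx 3.8361 \cdot 10^{5}$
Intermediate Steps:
$k = -56$ ($k = -55 - 1 = -56$)
$Q{\left(Z,X \right)} = \frac{-473 + X}{-672 + Z}$ ($Q{\left(Z,X \right)} = \frac{X - 473}{Z - 672} = \frac{-473 + X}{-672 + Z}$)
$383612 + Q{\left(k,-489 \right)} = 383612 + \frac{-473 - 489}{-672 - 56} = 383612 + \frac{1}{-728} \left(-962\right) = 383612 - - \frac{37}{28} = 383612 + \frac{37}{28} = \frac{10741173}{28}$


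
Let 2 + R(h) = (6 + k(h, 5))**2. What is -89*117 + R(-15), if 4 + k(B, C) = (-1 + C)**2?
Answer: -10091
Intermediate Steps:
k(B, C) = -4 + (-1 + C)**2
R(h) = 322 (R(h) = -2 + (6 + (-4 + (-1 + 5)**2))**2 = -2 + (6 + (-4 + 4**2))**2 = -2 + (6 + (-4 + 16))**2 = -2 + (6 + 12)**2 = -2 + 18**2 = -2 + 324 = 322)
-89*117 + R(-15) = -89*117 + 322 = -10413 + 322 = -10091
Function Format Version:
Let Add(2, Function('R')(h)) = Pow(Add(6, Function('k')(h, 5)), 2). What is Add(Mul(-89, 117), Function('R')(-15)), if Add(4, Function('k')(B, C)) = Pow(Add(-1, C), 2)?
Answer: -10091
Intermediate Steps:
Function('k')(B, C) = Add(-4, Pow(Add(-1, C), 2))
Function('R')(h) = 322 (Function('R')(h) = Add(-2, Pow(Add(6, Add(-4, Pow(Add(-1, 5), 2))), 2)) = Add(-2, Pow(Add(6, Add(-4, Pow(4, 2))), 2)) = Add(-2, Pow(Add(6, Add(-4, 16)), 2)) = Add(-2, Pow(Add(6, 12), 2)) = Add(-2, Pow(18, 2)) = Add(-2, 324) = 322)
Add(Mul(-89, 117), Function('R')(-15)) = Add(Mul(-89, 117), 322) = Add(-10413, 322) = -10091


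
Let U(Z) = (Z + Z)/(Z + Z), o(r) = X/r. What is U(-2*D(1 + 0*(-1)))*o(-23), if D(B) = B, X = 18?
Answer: -18/23 ≈ -0.78261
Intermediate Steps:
o(r) = 18/r
U(Z) = 1 (U(Z) = (2*Z)/((2*Z)) = (2*Z)*(1/(2*Z)) = 1)
U(-2*D(1 + 0*(-1)))*o(-23) = 1*(18/(-23)) = 1*(18*(-1/23)) = 1*(-18/23) = -18/23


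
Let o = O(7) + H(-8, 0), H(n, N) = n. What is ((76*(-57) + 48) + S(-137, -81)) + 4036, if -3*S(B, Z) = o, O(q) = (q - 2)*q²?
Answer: -327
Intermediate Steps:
O(q) = q²*(-2 + q) (O(q) = (-2 + q)*q² = q²*(-2 + q))
o = 237 (o = 7²*(-2 + 7) - 8 = 49*5 - 8 = 245 - 8 = 237)
S(B, Z) = -79 (S(B, Z) = -⅓*237 = -79)
((76*(-57) + 48) + S(-137, -81)) + 4036 = ((76*(-57) + 48) - 79) + 4036 = ((-4332 + 48) - 79) + 4036 = (-4284 - 79) + 4036 = -4363 + 4036 = -327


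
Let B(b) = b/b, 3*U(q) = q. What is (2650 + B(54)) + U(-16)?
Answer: 7937/3 ≈ 2645.7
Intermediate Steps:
U(q) = q/3
B(b) = 1
(2650 + B(54)) + U(-16) = (2650 + 1) + (1/3)*(-16) = 2651 - 16/3 = 7937/3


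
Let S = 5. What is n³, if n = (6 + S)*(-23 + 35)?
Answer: 2299968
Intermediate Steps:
n = 132 (n = (6 + 5)*(-23 + 35) = 11*12 = 132)
n³ = 132³ = 2299968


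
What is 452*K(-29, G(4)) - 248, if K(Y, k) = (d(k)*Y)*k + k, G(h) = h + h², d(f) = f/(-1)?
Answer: 5251992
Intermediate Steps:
d(f) = -f (d(f) = f*(-1) = -f)
K(Y, k) = k - Y*k² (K(Y, k) = ((-k)*Y)*k + k = (-Y*k)*k + k = -Y*k² + k = k - Y*k²)
452*K(-29, G(4)) - 248 = 452*((4*(1 + 4))*(1 - 1*(-29)*4*(1 + 4))) - 248 = 452*((4*5)*(1 - 1*(-29)*4*5)) - 248 = 452*(20*(1 - 1*(-29)*20)) - 248 = 452*(20*(1 + 580)) - 248 = 452*(20*581) - 248 = 452*11620 - 248 = 5252240 - 248 = 5251992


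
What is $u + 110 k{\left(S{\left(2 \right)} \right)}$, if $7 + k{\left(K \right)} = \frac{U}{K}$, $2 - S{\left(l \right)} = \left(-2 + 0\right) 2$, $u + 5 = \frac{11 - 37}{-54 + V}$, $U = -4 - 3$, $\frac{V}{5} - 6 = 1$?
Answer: $- \frac{51412}{57} \approx -901.96$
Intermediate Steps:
$V = 35$ ($V = 30 + 5 \cdot 1 = 30 + 5 = 35$)
$U = -7$ ($U = -4 - 3 = -7$)
$u = - \frac{69}{19}$ ($u = -5 + \frac{11 - 37}{-54 + 35} = -5 - \frac{26}{-19} = -5 - - \frac{26}{19} = -5 + \frac{26}{19} = - \frac{69}{19} \approx -3.6316$)
$S{\left(l \right)} = 6$ ($S{\left(l \right)} = 2 - \left(-2 + 0\right) 2 = 2 - \left(-2\right) 2 = 2 - -4 = 2 + 4 = 6$)
$k{\left(K \right)} = -7 - \frac{7}{K}$
$u + 110 k{\left(S{\left(2 \right)} \right)} = - \frac{69}{19} + 110 \left(-7 - \frac{7}{6}\right) = - \frac{69}{19} + 110 \left(- \frac{49}{6}\right) = - \frac{69}{19} - \frac{2695}{3} = - \frac{51412}{57}$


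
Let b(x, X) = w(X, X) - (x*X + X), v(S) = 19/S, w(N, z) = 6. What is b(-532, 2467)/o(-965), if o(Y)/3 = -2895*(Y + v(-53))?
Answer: 23143033/148119780 ≈ 0.15625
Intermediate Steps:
b(x, X) = 6 - X - X*x (b(x, X) = 6 - (x*X + X) = 6 - (X*x + X) = 6 - (X + X*x) = 6 + (-X - X*x) = 6 - X - X*x)
o(Y) = 165015/53 - 8685*Y (o(Y) = 3*(-2895*(Y + 19/(-53))) = 3*(-2895*(Y + 19*(-1/53))) = 3*(-2895*(Y - 19/53)) = 3*(-2895*(-19/53 + Y)) = 3*(55005/53 - 2895*Y) = 165015/53 - 8685*Y)
b(-532, 2467)/o(-965) = (6 - 1*2467 - 1*2467*(-532))/(165015/53 - 8685*(-965)) = (6 - 2467 + 1312444)/(165015/53 + 8381025) = 1309983/(444359340/53) = 1309983*(53/444359340) = 23143033/148119780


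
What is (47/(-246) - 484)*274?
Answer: -16318207/123 ≈ -1.3267e+5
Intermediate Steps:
(47/(-246) - 484)*274 = (47*(-1/246) - 484)*274 = (-47/246 - 484)*274 = -119111/246*274 = -16318207/123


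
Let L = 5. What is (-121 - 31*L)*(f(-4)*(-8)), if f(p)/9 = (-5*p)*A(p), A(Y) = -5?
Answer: -1987200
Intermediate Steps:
f(p) = 225*p (f(p) = 9*(-5*p*(-5)) = 9*(25*p) = 225*p)
(-121 - 31*L)*(f(-4)*(-8)) = (-121 - 31*5)*((225*(-4))*(-8)) = (-121 - 155)*(-900*(-8)) = -276*7200 = -1987200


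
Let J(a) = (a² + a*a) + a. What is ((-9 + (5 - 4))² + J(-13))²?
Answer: 151321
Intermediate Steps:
J(a) = a + 2*a² (J(a) = (a² + a²) + a = 2*a² + a = a + 2*a²)
((-9 + (5 - 4))² + J(-13))² = ((-9 + (5 - 4))² - 13*(1 + 2*(-13)))² = ((-9 + 1)² - 13*(1 - 26))² = ((-8)² - 13*(-25))² = (64 + 325)² = 389² = 151321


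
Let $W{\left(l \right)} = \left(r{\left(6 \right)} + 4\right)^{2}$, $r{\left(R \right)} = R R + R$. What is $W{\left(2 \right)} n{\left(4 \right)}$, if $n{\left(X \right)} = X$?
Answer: $8464$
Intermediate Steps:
$r{\left(R \right)} = R + R^{2}$ ($r{\left(R \right)} = R^{2} + R = R + R^{2}$)
$W{\left(l \right)} = 2116$ ($W{\left(l \right)} = \left(6 \left(1 + 6\right) + 4\right)^{2} = \left(6 \cdot 7 + 4\right)^{2} = \left(42 + 4\right)^{2} = 46^{2} = 2116$)
$W{\left(2 \right)} n{\left(4 \right)} = 2116 \cdot 4 = 8464$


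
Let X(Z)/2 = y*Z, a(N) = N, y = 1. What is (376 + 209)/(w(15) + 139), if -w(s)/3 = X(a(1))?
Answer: 585/133 ≈ 4.3985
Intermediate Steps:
X(Z) = 2*Z (X(Z) = 2*(1*Z) = 2*Z)
w(s) = -6
(376 + 209)/(w(15) + 139) = (376 + 209)/(-6 + 139) = 585/133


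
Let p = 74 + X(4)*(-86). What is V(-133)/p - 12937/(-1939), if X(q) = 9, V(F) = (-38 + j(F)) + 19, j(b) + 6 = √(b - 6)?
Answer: 52025/7756 - I*√139/700 ≈ 6.7077 - 0.016843*I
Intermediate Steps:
j(b) = -6 + √(-6 + b) (j(b) = -6 + √(b - 6) = -6 + √(-6 + b))
V(F) = -25 + √(-6 + F) (V(F) = (-38 + (-6 + √(-6 + F))) + 19 = (-44 + √(-6 + F)) + 19 = -25 + √(-6 + F))
p = -700 (p = 74 + 9*(-86) = 74 - 774 = -700)
V(-133)/p - 12937/(-1939) = (-25 + √(-6 - 133))/(-700) - 12937/(-1939) = (-25 + √(-139))*(-1/700) - 12937*(-1/1939) = (-25 + I*√139)*(-1/700) + 12937/1939 = (1/28 - I*√139/700) + 12937/1939 = 52025/7756 - I*√139/700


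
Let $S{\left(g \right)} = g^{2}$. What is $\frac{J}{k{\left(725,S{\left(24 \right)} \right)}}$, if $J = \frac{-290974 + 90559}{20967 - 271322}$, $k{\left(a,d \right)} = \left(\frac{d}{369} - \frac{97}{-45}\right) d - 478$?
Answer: $\frac{8217015}{17067100918} \approx 0.00048145$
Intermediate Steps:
$k{\left(a,d \right)} = -478 + d \left(\frac{97}{45} + \frac{d}{369}\right)$ ($k{\left(a,d \right)} = \left(d \frac{1}{369} - - \frac{97}{45}\right) d - 478 = \left(\frac{d}{369} + \frac{97}{45}\right) d - 478 = \left(\frac{97}{45} + \frac{d}{369}\right) d - 478 = d \left(\frac{97}{45} + \frac{d}{369}\right) - 478 = -478 + d \left(\frac{97}{45} + \frac{d}{369}\right)$)
$J = \frac{40083}{50071}$ ($J = - \frac{200415}{-250355} = \left(-200415\right) \left(- \frac{1}{250355}\right) = \frac{40083}{50071} \approx 0.80052$)
$\frac{J}{k{\left(725,S{\left(24 \right)} \right)}} = \frac{40083}{50071 \left(-478 + \frac{\left(24^{2}\right)^{2}}{369} + \frac{97 \cdot 24^{2}}{45}\right)} = \frac{40083}{50071 \left(-478 + \frac{576^{2}}{369} + \frac{97}{45} \cdot 576\right)} = \frac{40083}{50071 \left(-478 + \frac{1}{369} \cdot 331776 + \frac{6208}{5}\right)} = \frac{40083}{50071 \left(-478 + \frac{36864}{41} + \frac{6208}{5}\right)} = \frac{40083}{50071 \cdot \frac{340858}{205}} = \frac{40083}{50071} \cdot \frac{205}{340858} = \frac{8217015}{17067100918}$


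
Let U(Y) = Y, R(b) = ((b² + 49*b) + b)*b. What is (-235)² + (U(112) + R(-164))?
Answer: -3010807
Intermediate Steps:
R(b) = b*(b² + 50*b) (R(b) = (b² + 50*b)*b = b*(b² + 50*b))
(-235)² + (U(112) + R(-164)) = (-235)² + (112 + (-164)²*(50 - 164)) = 55225 + (112 + 26896*(-114)) = 55225 + (112 - 3066144) = 55225 - 3066032 = -3010807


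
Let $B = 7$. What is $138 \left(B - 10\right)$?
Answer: $-414$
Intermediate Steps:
$138 \left(B - 10\right) = 138 \left(7 - 10\right) = 138 \left(-3\right) = -414$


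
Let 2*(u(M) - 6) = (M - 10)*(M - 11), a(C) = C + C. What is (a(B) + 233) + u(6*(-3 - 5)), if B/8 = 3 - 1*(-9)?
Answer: 2142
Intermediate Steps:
B = 96 (B = 8*(3 - 1*(-9)) = 8*(3 + 9) = 8*12 = 96)
a(C) = 2*C
u(M) = 6 + (-11 + M)*(-10 + M)/2 (u(M) = 6 + ((M - 10)*(M - 11))/2 = 6 + ((-10 + M)*(-11 + M))/2 = 6 + ((-11 + M)*(-10 + M))/2 = 6 + (-11 + M)*(-10 + M)/2)
(a(B) + 233) + u(6*(-3 - 5)) = (2*96 + 233) + (61 + (6*(-3 - 5))²/2 - 63*(-3 - 5)) = (192 + 233) + (61 + (6*(-8))²/2 - 63*(-8)) = 425 + (61 + (½)*(-48)² - 21/2*(-48)) = 425 + (61 + (½)*2304 + 504) = 425 + (61 + 1152 + 504) = 425 + 1717 = 2142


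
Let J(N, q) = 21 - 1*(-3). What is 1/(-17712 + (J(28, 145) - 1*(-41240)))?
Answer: 1/23552 ≈ 4.2459e-5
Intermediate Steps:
J(N, q) = 24 (J(N, q) = 21 + 3 = 24)
1/(-17712 + (J(28, 145) - 1*(-41240))) = 1/(-17712 + (24 - 1*(-41240))) = 1/(-17712 + (24 + 41240)) = 1/(-17712 + 41264) = 1/23552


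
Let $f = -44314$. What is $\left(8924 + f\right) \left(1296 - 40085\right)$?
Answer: $1372742710$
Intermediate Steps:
$\left(8924 + f\right) \left(1296 - 40085\right) = \left(8924 - 44314\right) \left(1296 - 40085\right) = \left(-35390\right) \left(-38789\right) = 1372742710$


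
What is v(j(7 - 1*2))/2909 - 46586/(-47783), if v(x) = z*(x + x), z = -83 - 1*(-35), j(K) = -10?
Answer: 181390354/139000747 ≈ 1.3050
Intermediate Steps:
z = -48 (z = -83 + 35 = -48)
v(x) = -96*x (v(x) = -48*(x + x) = -96*x)
v(j(7 - 1*2))/2909 - 46586/(-47783) = -96*(-10)/2909 - 46586/(-47783) = 960*(1/2909) - 46586*(-1/47783) = 960/2909 + 46586/47783 = 181390354/139000747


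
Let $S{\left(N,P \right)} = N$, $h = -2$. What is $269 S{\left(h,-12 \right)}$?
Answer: $-538$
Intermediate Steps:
$269 S{\left(h,-12 \right)} = 269 \left(-2\right) = -538$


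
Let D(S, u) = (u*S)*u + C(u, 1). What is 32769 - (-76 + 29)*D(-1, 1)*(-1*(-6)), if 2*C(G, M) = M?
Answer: 32628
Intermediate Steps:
C(G, M) = M/2
D(S, u) = ½ + S*u² (D(S, u) = (u*S)*u + (½)*1 = (S*u)*u + ½ = S*u² + ½ = ½ + S*u²)
32769 - (-76 + 29)*D(-1, 1)*(-1*(-6)) = 32769 - (-76 + 29)*(½ - 1*1²)*(-1*(-6)) = 32769 - (-47)*(½ - 1*1)*6 = 32769 - (-47)*(½ - 1)*6 = 32769 - (-47)*(-½*6) = 32769 - (-47)*(-3) = 32769 - 1*141 = 32769 - 141 = 32628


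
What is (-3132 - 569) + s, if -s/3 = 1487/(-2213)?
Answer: -8185852/2213 ≈ -3699.0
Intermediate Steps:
s = 4461/2213 (s = -4461/(-2213) = -4461*(-1)/2213 = -3*(-1487/2213) = 4461/2213 ≈ 2.0158)
(-3132 - 569) + s = (-3132 - 569) + 4461/2213 = -3701 + 4461/2213 = -8185852/2213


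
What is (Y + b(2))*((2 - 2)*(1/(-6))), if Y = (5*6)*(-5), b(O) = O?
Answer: 0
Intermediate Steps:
Y = -150 (Y = 30*(-5) = -150)
(Y + b(2))*((2 - 2)*(1/(-6))) = (-150 + 2)*((2 - 2)*(1/(-6))) = -0*1*(-⅙) = -0*(-1)/6 = -148*0 = 0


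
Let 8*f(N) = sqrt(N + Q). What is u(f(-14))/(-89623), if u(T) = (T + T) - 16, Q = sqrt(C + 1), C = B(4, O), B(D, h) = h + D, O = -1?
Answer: 16/89623 - I*sqrt(3)/179246 ≈ 0.00017853 - 9.663e-6*I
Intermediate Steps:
B(D, h) = D + h
C = 3 (C = 4 - 1 = 3)
Q = 2 (Q = sqrt(3 + 1) = sqrt(4) = 2)
f(N) = sqrt(2 + N)/8 (f(N) = sqrt(N + 2)/8 = sqrt(2 + N)/8)
u(T) = -16 + 2*T (u(T) = 2*T - 16 = -16 + 2*T)
u(f(-14))/(-89623) = (-16 + 2*(sqrt(2 - 14)/8))/(-89623) = (-16 + 2*(sqrt(-12)/8))*(-1/89623) = (-16 + 2*((2*I*sqrt(3))/8))*(-1/89623) = (-16 + 2*(I*sqrt(3)/4))*(-1/89623) = (-16 + I*sqrt(3)/2)*(-1/89623) = 16/89623 - I*sqrt(3)/179246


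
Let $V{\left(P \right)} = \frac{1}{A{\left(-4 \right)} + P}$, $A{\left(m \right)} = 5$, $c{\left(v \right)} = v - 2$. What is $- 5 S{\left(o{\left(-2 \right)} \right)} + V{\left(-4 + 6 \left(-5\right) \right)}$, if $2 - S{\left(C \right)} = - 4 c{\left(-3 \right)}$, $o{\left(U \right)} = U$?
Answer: $\frac{2609}{29} \approx 89.966$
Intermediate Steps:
$c{\left(v \right)} = -2 + v$
$S{\left(C \right)} = -18$ ($S{\left(C \right)} = 2 - - 4 \left(-2 - 3\right) = 2 - \left(-4\right) \left(-5\right) = 2 - 20 = -18$)
$V{\left(P \right)} = \frac{1}{5 + P}$
$- 5 S{\left(o{\left(-2 \right)} \right)} + V{\left(-4 + 6 \left(-5\right) \right)} = \left(-5\right) \left(-18\right) + \frac{1}{5 + \left(-4 + 6 \left(-5\right)\right)} = 90 + \frac{1}{5 - 34} = 90 + \frac{1}{-29} = 90 - \frac{1}{29} = \frac{2609}{29}$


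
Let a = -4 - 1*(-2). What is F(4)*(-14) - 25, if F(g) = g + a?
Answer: -53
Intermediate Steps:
a = -2 (a = -4 + 2 = -2)
F(g) = -2 + g (F(g) = g - 2 = -2 + g)
F(4)*(-14) - 25 = (-2 + 4)*(-14) - 25 = 2*(-14) - 25 = -28 - 25 = -53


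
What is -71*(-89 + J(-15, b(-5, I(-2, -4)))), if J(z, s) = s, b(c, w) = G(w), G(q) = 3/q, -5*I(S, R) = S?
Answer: 11573/2 ≈ 5786.5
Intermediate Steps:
I(S, R) = -S/5
b(c, w) = 3/w
-71*(-89 + J(-15, b(-5, I(-2, -4)))) = -71*(-89 + 3/((-⅕*(-2)))) = -71*(-89 + 3/(⅖)) = -71*(-89 + 3*(5/2)) = -71*(-89 + 15/2) = -71*(-163/2) = 11573/2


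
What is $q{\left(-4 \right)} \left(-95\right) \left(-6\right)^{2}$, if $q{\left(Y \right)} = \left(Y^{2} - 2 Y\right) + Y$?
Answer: $-68400$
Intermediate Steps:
$q{\left(Y \right)} = Y^{2} - Y$
$q{\left(-4 \right)} \left(-95\right) \left(-6\right)^{2} = - 4 \left(-1 - 4\right) \left(-95\right) \left(-6\right)^{2} = \left(-4\right) \left(-5\right) \left(-95\right) 36 = 20 \left(-95\right) 36 = \left(-1900\right) 36 = -68400$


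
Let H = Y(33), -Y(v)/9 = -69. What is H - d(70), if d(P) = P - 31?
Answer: 582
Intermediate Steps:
Y(v) = 621 (Y(v) = -9*(-69) = 621)
H = 621
d(P) = -31 + P
H - d(70) = 621 - (-31 + 70) = 621 - 1*39 = 621 - 39 = 582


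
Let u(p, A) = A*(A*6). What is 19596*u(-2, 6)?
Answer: 4232736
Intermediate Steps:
u(p, A) = 6*A² (u(p, A) = A*(6*A) = 6*A²)
19596*u(-2, 6) = 19596*(6*6²) = 19596*(6*36) = 19596*216 = 4232736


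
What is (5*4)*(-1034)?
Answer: -20680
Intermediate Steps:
(5*4)*(-1034) = 20*(-1034) = -20680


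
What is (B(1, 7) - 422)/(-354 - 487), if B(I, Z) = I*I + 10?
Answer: 411/841 ≈ 0.48870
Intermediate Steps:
B(I, Z) = 10 + I**2 (B(I, Z) = I**2 + 10 = 10 + I**2)
(B(1, 7) - 422)/(-354 - 487) = ((10 + 1**2) - 422)/(-354 - 487) = ((10 + 1) - 422)/(-841) = (11 - 422)*(-1/841) = -411*(-1/841) = 411/841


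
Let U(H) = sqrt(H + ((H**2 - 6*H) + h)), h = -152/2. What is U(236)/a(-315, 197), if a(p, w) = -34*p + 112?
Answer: sqrt(13610)/5411 ≈ 0.021560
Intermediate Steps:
h = -76 (h = -152*1/2 = -76)
a(p, w) = 112 - 34*p
U(H) = sqrt(-76 + H**2 - 5*H) (U(H) = sqrt(H + ((H**2 - 6*H) - 76)) = sqrt(H + (-76 + H**2 - 6*H)) = sqrt(-76 + H**2 - 5*H))
U(236)/a(-315, 197) = sqrt(-76 + 236**2 - 5*236)/(112 - 34*(-315)) = sqrt(-76 + 55696 - 1180)/(112 + 10710) = sqrt(54440)/10822 = (2*sqrt(13610))*(1/10822) = sqrt(13610)/5411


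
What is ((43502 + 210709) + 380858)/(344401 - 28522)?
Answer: 635069/315879 ≈ 2.0105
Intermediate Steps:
((43502 + 210709) + 380858)/(344401 - 28522) = (254211 + 380858)/315879 = 635069*(1/315879) = 635069/315879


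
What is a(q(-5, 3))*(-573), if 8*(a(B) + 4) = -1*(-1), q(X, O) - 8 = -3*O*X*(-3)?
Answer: 17763/8 ≈ 2220.4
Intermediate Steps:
q(X, O) = 8 + 9*O*X (q(X, O) = 8 - 3*O*X*(-3) = 8 + 9*O*X)
a(B) = -31/8 (a(B) = -4 + (-1*(-1))/8 = -4 + (1/8)*1 = -4 + 1/8 = -31/8)
a(q(-5, 3))*(-573) = -31/8*(-573) = 17763/8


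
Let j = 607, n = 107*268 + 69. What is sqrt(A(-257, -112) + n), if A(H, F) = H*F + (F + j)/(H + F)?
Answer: sqrt(96703994)/41 ≈ 239.85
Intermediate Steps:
n = 28745 (n = 28676 + 69 = 28745)
A(H, F) = F*H + (607 + F)/(F + H) (A(H, F) = H*F + (F + 607)/(H + F) = F*H + (607 + F)/(F + H))
sqrt(A(-257, -112) + n) = sqrt((607 - 112 - 112*(-257)**2 - 257*(-112)**2)/(-112 - 257) + 28745) = sqrt((607 - 112 - 112*66049 - 257*12544)/(-369) + 28745) = sqrt(-(607 - 112 - 7397488 - 3223808)/369 + 28745) = sqrt(-1/369*(-10620801) + 28745) = sqrt(1180089/41 + 28745) = sqrt(2358634/41) = sqrt(96703994)/41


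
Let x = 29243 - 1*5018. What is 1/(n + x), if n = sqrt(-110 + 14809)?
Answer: 24225/586835926 - sqrt(14699)/586835926 ≈ 4.1074e-5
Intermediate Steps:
n = sqrt(14699) ≈ 121.24
x = 24225 (x = 29243 - 5018 = 24225)
1/(n + x) = 1/(sqrt(14699) + 24225) = 1/(24225 + sqrt(14699))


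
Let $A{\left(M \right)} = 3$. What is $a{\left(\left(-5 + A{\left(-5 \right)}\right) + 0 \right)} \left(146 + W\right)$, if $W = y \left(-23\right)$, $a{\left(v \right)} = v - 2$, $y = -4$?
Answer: $-952$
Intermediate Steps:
$a{\left(v \right)} = -2 + v$ ($a{\left(v \right)} = v - 2 = -2 + v$)
$W = 92$ ($W = \left(-4\right) \left(-23\right) = 92$)
$a{\left(\left(-5 + A{\left(-5 \right)}\right) + 0 \right)} \left(146 + W\right) = \left(-2 + \left(\left(-5 + 3\right) + 0\right)\right) \left(146 + 92\right) = \left(-2 + \left(-2 + 0\right)\right) 238 = \left(-2 - 2\right) 238 = \left(-4\right) 238 = -952$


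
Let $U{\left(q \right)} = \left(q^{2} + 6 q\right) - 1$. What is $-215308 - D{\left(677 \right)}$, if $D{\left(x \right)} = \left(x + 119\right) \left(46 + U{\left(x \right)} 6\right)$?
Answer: $-2208626564$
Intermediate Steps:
$U{\left(q \right)} = -1 + q^{2} + 6 q$
$D{\left(x \right)} = \left(119 + x\right) \left(40 + 6 x^{2} + 36 x\right)$ ($D{\left(x \right)} = \left(x + 119\right) \left(46 + \left(-1 + x^{2} + 6 x\right) 6\right) = \left(119 + x\right) \left(46 + \left(-6 + 6 x^{2} + 36 x\right)\right) = \left(119 + x\right) \left(40 + 6 x^{2} + 36 x\right)$)
$-215308 - D{\left(677 \right)} = -215308 - \left(4760 + 6 \cdot 677^{3} + 750 \cdot 677^{2} + 4324 \cdot 677\right) = -215308 - \left(4760 + 6 \cdot 310288733 + 750 \cdot 458329 + 2927348\right) = -215308 - \left(4760 + 1861732398 + 343746750 + 2927348\right) = -215308 - 2208411256 = -2208626564$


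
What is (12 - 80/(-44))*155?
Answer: 23560/11 ≈ 2141.8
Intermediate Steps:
(12 - 80/(-44))*155 = (12 - 80*(-1/44))*155 = (12 + 20/11)*155 = (152/11)*155 = 23560/11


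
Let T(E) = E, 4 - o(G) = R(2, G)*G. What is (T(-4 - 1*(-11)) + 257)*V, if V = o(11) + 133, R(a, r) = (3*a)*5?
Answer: -50952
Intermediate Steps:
R(a, r) = 15*a
o(G) = 4 - 30*G (o(G) = 4 - 15*2*G = 4 - 30*G)
V = -193 (V = (4 - 30*11) + 133 = (4 - 330) + 133 = -326 + 133 = -193)
(T(-4 - 1*(-11)) + 257)*V = ((-4 - 1*(-11)) + 257)*(-193) = ((-4 + 11) + 257)*(-193) = (7 + 257)*(-193) = 264*(-193) = -50952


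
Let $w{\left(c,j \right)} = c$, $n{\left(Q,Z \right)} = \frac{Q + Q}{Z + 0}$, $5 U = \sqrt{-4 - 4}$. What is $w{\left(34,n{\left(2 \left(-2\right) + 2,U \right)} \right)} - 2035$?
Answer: $-2001$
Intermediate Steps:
$U = \frac{2 i \sqrt{2}}{5}$ ($U = \frac{\sqrt{-4 - 4}}{5} = \frac{\sqrt{-8}}{5} = \frac{2 i \sqrt{2}}{5} \approx 0.56569 i$)
$n{\left(Q,Z \right)} = \frac{2 Q}{Z}$
$w{\left(34,n{\left(2 \left(-2\right) + 2,U \right)} \right)} - 2035 = 34 - 2035 = -2001$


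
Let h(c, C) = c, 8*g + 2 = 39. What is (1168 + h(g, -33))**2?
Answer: 88003161/64 ≈ 1.3751e+6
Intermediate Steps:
g = 37/8 (g = -1/4 + (1/8)*39 = -1/4 + 39/8 = 37/8 ≈ 4.6250)
(1168 + h(g, -33))**2 = (1168 + 37/8)**2 = (9381/8)**2 = 88003161/64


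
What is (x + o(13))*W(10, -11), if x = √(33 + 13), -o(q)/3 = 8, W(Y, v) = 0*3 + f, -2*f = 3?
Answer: 36 - 3*√46/2 ≈ 25.827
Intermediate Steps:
f = -3/2 (f = -½*3 = -3/2 ≈ -1.5000)
W(Y, v) = -3/2 (W(Y, v) = 0*3 - 3/2 = 0 - 3/2 = -3/2)
o(q) = -24 (o(q) = -3*8 = -24)
x = √46 ≈ 6.7823
(x + o(13))*W(10, -11) = (√46 - 24)*(-3/2) = (-24 + √46)*(-3/2) = 36 - 3*√46/2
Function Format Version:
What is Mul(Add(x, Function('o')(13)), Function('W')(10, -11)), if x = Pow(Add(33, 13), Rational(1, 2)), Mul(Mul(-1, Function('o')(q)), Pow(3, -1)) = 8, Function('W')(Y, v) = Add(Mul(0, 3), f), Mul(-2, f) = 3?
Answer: Add(36, Mul(Rational(-3, 2), Pow(46, Rational(1, 2)))) ≈ 25.827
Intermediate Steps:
f = Rational(-3, 2) (f = Mul(Rational(-1, 2), 3) = Rational(-3, 2) ≈ -1.5000)
Function('W')(Y, v) = Rational(-3, 2) (Function('W')(Y, v) = Add(Mul(0, 3), Rational(-3, 2)) = Add(0, Rational(-3, 2)) = Rational(-3, 2))
Function('o')(q) = -24 (Function('o')(q) = Mul(-3, 8) = -24)
x = Pow(46, Rational(1, 2)) ≈ 6.7823
Mul(Add(x, Function('o')(13)), Function('W')(10, -11)) = Mul(Add(Pow(46, Rational(1, 2)), -24), Rational(-3, 2)) = Mul(Add(-24, Pow(46, Rational(1, 2))), Rational(-3, 2)) = Add(36, Mul(Rational(-3, 2), Pow(46, Rational(1, 2))))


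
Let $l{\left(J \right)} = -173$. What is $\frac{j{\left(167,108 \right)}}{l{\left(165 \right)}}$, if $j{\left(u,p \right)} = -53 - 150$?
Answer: $\frac{203}{173} \approx 1.1734$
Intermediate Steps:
$j{\left(u,p \right)} = -203$
$\frac{j{\left(167,108 \right)}}{l{\left(165 \right)}} = - \frac{203}{-173} = \left(-203\right) \left(- \frac{1}{173}\right) = \frac{203}{173}$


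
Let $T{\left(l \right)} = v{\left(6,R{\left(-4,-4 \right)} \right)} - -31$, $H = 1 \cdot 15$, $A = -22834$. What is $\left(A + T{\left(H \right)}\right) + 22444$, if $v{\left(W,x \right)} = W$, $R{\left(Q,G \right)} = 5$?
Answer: $-353$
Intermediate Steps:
$H = 15$
$T{\left(l \right)} = 37$ ($T{\left(l \right)} = 6 - -31 = 6 + 31 = 37$)
$\left(A + T{\left(H \right)}\right) + 22444 = \left(-22834 + 37\right) + 22444 = -22797 + 22444 = -353$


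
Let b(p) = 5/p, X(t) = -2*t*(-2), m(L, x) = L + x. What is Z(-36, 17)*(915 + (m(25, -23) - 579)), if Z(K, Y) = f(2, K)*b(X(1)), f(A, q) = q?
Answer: -15210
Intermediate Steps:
X(t) = 4*t
Z(K, Y) = 5*K/4 (Z(K, Y) = K*(5/((4*1))) = K*(5/4) = 5*K/4)
Z(-36, 17)*(915 + (m(25, -23) - 579)) = ((5/4)*(-36))*(915 + ((25 - 23) - 579)) = -45*(915 + (2 - 579)) = -45*(915 - 577) = -45*338 = -15210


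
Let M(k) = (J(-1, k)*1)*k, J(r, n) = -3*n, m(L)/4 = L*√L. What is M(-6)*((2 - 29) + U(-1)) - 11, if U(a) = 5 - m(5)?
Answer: 2365 + 2160*√5 ≈ 7194.9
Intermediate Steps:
m(L) = 4*L^(3/2) (m(L) = 4*(L*√L) = 4*L^(3/2))
U(a) = 5 - 20*√5 (U(a) = 5 - 4*5^(3/2) = 5 - 4*5*√5 = 5 - 20*√5)
M(k) = -3*k² (M(k) = (-3*k*1)*k = (-3*k)*k = -3*k²)
M(-6)*((2 - 29) + U(-1)) - 11 = (-3*(-6)²)*((2 - 29) + (5 - 20*√5)) - 11 = (-3*36)*(-27 + (5 - 20*√5)) - 11 = -108*(-22 - 20*√5) - 11 = (2376 + 2160*√5) - 11 = 2365 + 2160*√5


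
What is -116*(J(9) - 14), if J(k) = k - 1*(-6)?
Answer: -116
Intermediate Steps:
J(k) = 6 + k (J(k) = k + 6 = 6 + k)
-116*(J(9) - 14) = -116*((6 + 9) - 14) = -116*(15 - 14) = -116*1 = -116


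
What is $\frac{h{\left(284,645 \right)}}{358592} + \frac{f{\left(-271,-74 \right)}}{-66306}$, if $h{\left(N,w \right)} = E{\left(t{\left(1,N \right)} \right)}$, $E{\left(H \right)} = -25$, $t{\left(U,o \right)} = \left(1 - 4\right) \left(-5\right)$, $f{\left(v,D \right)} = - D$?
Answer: $- \frac{14096729}{11888400576} \approx -0.0011858$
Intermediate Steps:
$t{\left(U,o \right)} = 15$ ($t{\left(U,o \right)} = \left(-3\right) \left(-5\right) = 15$)
$h{\left(N,w \right)} = -25$
$\frac{h{\left(284,645 \right)}}{358592} + \frac{f{\left(-271,-74 \right)}}{-66306} = - \frac{25}{358592} + \frac{\left(-1\right) \left(-74\right)}{-66306} = \left(-25\right) \frac{1}{358592} + 74 \left(- \frac{1}{66306}\right) = - \frac{25}{358592} - \frac{37}{33153} = - \frac{14096729}{11888400576}$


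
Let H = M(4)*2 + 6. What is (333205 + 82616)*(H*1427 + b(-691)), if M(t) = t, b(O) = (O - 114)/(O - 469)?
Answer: 1927354036797/232 ≈ 8.3076e+9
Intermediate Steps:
b(O) = (-114 + O)/(-469 + O)
H = 14 (H = 4*2 + 6 = 8 + 6 = 14)
(333205 + 82616)*(H*1427 + b(-691)) = (333205 + 82616)*(14*1427 + (-114 - 691)/(-469 - 691)) = 415821*(19978 - 805/(-1160)) = 415821*(19978 - 1/1160*(-805)) = 415821*(19978 + 161/232) = 415821*(4635057/232) = 1927354036797/232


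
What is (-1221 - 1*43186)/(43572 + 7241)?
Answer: -44407/50813 ≈ -0.87393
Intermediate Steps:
(-1221 - 1*43186)/(43572 + 7241) = (-1221 - 43186)/50813 = -44407*1/50813 = -44407/50813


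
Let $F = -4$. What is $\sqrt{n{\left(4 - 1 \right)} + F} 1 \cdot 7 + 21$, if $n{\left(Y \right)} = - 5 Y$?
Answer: $21 + 7 i \sqrt{19} \approx 21.0 + 30.512 i$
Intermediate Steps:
$\sqrt{n{\left(4 - 1 \right)} + F} 1 \cdot 7 + 21 = \sqrt{- 5 \left(4 - 1\right) - 4} \cdot 1 \cdot 7 + 21 = \sqrt{- 5 \left(4 - 1\right) - 4} \cdot 7 + 21 = \sqrt{\left(-5\right) 3 - 4} \cdot 7 + 21 = \sqrt{-15 - 4} \cdot 7 + 21 = \sqrt{-19} \cdot 7 + 21 = i \sqrt{19} \cdot 7 + 21 = 7 i \sqrt{19} + 21 = 21 + 7 i \sqrt{19}$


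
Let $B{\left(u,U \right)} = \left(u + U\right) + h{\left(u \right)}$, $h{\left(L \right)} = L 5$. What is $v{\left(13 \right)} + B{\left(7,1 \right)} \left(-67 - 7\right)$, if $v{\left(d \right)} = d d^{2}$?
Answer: $-985$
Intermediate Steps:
$v{\left(d \right)} = d^{3}$
$h{\left(L \right)} = 5 L$
$B{\left(u,U \right)} = U + 6 u$ ($B{\left(u,U \right)} = \left(u + U\right) + 5 u = \left(U + u\right) + 5 u = U + 6 u$)
$v{\left(13 \right)} + B{\left(7,1 \right)} \left(-67 - 7\right) = 13^{3} + \left(1 + 6 \cdot 7\right) \left(-67 - 7\right) = 2197 + \left(1 + 42\right) \left(-74\right) = 2197 + 43 \left(-74\right) = 2197 - 3182 = -985$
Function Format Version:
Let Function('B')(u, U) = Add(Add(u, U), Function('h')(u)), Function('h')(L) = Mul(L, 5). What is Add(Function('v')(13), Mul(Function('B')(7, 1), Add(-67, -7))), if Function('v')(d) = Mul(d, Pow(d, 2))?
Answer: -985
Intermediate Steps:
Function('v')(d) = Pow(d, 3)
Function('h')(L) = Mul(5, L)
Function('B')(u, U) = Add(U, Mul(6, u)) (Function('B')(u, U) = Add(Add(u, U), Mul(5, u)) = Add(Add(U, u), Mul(5, u)) = Add(U, Mul(6, u)))
Add(Function('v')(13), Mul(Function('B')(7, 1), Add(-67, -7))) = Add(Pow(13, 3), Mul(Add(1, Mul(6, 7)), Add(-67, -7))) = Add(2197, Mul(Add(1, 42), -74)) = Add(2197, Mul(43, -74)) = Add(2197, -3182) = -985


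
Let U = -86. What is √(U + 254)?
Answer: 2*√42 ≈ 12.961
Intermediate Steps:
√(U + 254) = √(-86 + 254) = √168 = 2*√42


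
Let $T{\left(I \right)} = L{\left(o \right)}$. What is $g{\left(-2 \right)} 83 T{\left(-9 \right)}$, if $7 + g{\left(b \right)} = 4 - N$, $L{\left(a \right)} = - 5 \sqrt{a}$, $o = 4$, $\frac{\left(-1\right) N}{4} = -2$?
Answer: $9130$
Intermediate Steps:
$N = 8$ ($N = \left(-4\right) \left(-2\right) = 8$)
$T{\left(I \right)} = -10$ ($T{\left(I \right)} = - 5 \sqrt{4} = \left(-5\right) 2 = -10$)
$g{\left(b \right)} = -11$ ($g{\left(b \right)} = -7 + \left(4 - 8\right) = -7 - 4 = -11$)
$g{\left(-2 \right)} 83 T{\left(-9 \right)} = \left(-11\right) 83 \left(-10\right) = \left(-913\right) \left(-10\right) = 9130$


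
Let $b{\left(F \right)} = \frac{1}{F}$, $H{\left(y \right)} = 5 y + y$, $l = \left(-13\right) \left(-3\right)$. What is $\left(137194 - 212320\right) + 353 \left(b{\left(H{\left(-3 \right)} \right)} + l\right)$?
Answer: $- \frac{1104815}{18} \approx -61379.0$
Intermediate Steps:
$l = 39$
$H{\left(y \right)} = 6 y$
$\left(137194 - 212320\right) + 353 \left(b{\left(H{\left(-3 \right)} \right)} + l\right) = \left(137194 - 212320\right) + 353 \left(\frac{1}{6 \left(-3\right)} + 39\right) = -75126 + 353 \left(\frac{1}{-18} + 39\right) = -75126 + 353 \left(- \frac{1}{18} + 39\right) = -75126 + 353 \cdot \frac{701}{18} = -75126 + \frac{247453}{18} = - \frac{1104815}{18}$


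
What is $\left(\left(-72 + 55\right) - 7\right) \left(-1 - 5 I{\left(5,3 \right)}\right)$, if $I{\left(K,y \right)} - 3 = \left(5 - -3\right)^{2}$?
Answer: $8064$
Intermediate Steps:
$I{\left(K,y \right)} = 67$ ($I{\left(K,y \right)} = 3 + \left(5 - -3\right)^{2} = 3 + \left(5 + 3\right)^{2} = 3 + 8^{2} = 3 + 64 = 67$)
$\left(\left(-72 + 55\right) - 7\right) \left(-1 - 5 I{\left(5,3 \right)}\right) = \left(\left(-72 + 55\right) - 7\right) \left(-1 - 335\right) = \left(-17 - 7\right) \left(-1 - 335\right) = \left(-24\right) \left(-336\right) = 8064$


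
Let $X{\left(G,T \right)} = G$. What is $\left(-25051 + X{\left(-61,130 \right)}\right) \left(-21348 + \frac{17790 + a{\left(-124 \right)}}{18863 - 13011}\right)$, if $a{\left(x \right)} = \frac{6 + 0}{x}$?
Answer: $\frac{24309871789725}{45353} \approx 5.3601 \cdot 10^{8}$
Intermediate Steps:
$a{\left(x \right)} = \frac{6}{x}$
$\left(-25051 + X{\left(-61,130 \right)}\right) \left(-21348 + \frac{17790 + a{\left(-124 \right)}}{18863 - 13011}\right) = \left(-25051 - 61\right) \left(-21348 + \frac{17790 + \frac{6}{-124}}{18863 - 13011}\right) = - 25112 \left(-21348 + \frac{17790 + 6 \left(- \frac{1}{124}\right)}{5852}\right) = - 25112 \left(-21348 + \left(17790 - \frac{3}{62}\right) \frac{1}{5852}\right) = - 25112 \left(-21348 + \frac{1102977}{62} \cdot \frac{1}{5852}\right) = - 25112 \left(-21348 + \frac{1102977}{362824}\right) = \left(-25112\right) \left(- \frac{7744463775}{362824}\right) = \frac{24309871789725}{45353}$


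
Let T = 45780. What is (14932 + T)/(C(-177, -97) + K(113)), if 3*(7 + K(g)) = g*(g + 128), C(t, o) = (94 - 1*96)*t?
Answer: 91068/14137 ≈ 6.4418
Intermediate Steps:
C(t, o) = -2*t (C(t, o) = (94 - 96)*t = -2*t)
K(g) = -7 + g*(128 + g)/3 (K(g) = -7 + (g*(g + 128))/3 = -7 + (g*(128 + g))/3 = -7 + g*(128 + g)/3)
(14932 + T)/(C(-177, -97) + K(113)) = (14932 + 45780)/(-2*(-177) + (-7 + (⅓)*113² + (128/3)*113)) = 60712/(354 + (-7 + (⅓)*12769 + 14464/3)) = 60712/(354 + (-7 + 12769/3 + 14464/3)) = 60712/(354 + 27212/3) = 60712/(28274/3) = 60712*(3/28274) = 91068/14137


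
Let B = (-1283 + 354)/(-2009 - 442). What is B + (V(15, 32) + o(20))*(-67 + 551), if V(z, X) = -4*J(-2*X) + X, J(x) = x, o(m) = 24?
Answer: 370121537/2451 ≈ 1.5101e+5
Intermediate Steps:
V(z, X) = 9*X (V(z, X) = -(-8)*X + X = 8*X + X = 9*X)
B = 929/2451 (B = -929/(-2451) = -929*(-1/2451) = 929/2451 ≈ 0.37903)
B + (V(15, 32) + o(20))*(-67 + 551) = 929/2451 + (9*32 + 24)*(-67 + 551) = 929/2451 + (288 + 24)*484 = 929/2451 + 312*484 = 929/2451 + 151008 = 370121537/2451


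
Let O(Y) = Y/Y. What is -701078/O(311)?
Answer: -701078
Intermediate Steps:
O(Y) = 1
-701078/O(311) = -701078/1 = -701078*1 = -701078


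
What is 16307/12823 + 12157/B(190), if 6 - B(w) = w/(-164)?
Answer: 12792487511/7527101 ≈ 1699.5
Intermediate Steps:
B(w) = 6 + w/164 (B(w) = 6 - w/(-164) = 6 - w*(-1)/164 = 6 - (-1)*w/164 = 6 + w/164)
16307/12823 + 12157/B(190) = 16307/12823 + 12157/(6 + (1/164)*190) = 16307*(1/12823) + 12157/(6 + 95/82) = 16307/12823 + 12157/(587/82) = 16307/12823 + 12157*(82/587) = 16307/12823 + 996874/587 = 12792487511/7527101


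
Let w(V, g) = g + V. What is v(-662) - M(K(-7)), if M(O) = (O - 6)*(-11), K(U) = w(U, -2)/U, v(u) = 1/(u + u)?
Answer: -480619/9268 ≈ -51.858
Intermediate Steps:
w(V, g) = V + g
v(u) = 1/(2*u)
K(U) = (-2 + U)/U (K(U) = (U - 2)/U = (-2 + U)/U)
M(O) = 66 - 11*O (M(O) = (-6 + O)*(-11) = 66 - 11*O)
v(-662) - M(K(-7)) = (½)/(-662) - (66 - 11*(-2 - 7)/(-7)) = (½)*(-1/662) - (66 - (-11)*(-9)/7) = -1/1324 - (66 - 11*9/7) = -1/1324 - (66 - 99/7) = -1/1324 - 1*363/7 = -1/1324 - 363/7 = -480619/9268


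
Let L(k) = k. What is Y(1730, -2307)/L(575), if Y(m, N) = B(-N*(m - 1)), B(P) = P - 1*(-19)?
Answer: 3988822/575 ≈ 6937.1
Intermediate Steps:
B(P) = 19 + P (B(P) = P + 19 = 19 + P)
Y(m, N) = 19 - N*(-1 + m) (Y(m, N) = 19 - N*(m - 1) = 19 - N*(-1 + m))
Y(1730, -2307)/L(575) = (19 - 1*(-2307)*(-1 + 1730))/575 = (19 - 1*(-2307)*1729)*(1/575) = (19 + 3988803)*(1/575) = 3988822*(1/575) = 3988822/575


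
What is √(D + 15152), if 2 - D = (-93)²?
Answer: √6505 ≈ 80.654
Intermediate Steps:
D = -8647 (D = 2 - 1*(-93)² = 2 - 1*8649 = 2 - 8649 = -8647)
√(D + 15152) = √(-8647 + 15152) = √6505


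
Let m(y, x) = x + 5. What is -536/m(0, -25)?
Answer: 134/5 ≈ 26.800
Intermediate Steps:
m(y, x) = 5 + x
-536/m(0, -25) = -536/(5 - 25) = -536/(-20) = -536*(-1/20) = 134/5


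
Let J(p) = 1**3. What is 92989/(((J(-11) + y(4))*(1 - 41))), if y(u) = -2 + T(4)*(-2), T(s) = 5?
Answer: 92989/440 ≈ 211.34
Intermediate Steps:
J(p) = 1
y(u) = -12 (y(u) = -2 + 5*(-2) = -2 - 10 = -12)
92989/(((J(-11) + y(4))*(1 - 41))) = 92989/(((1 - 12)*(1 - 41))) = 92989/((-11*(-40))) = 92989/440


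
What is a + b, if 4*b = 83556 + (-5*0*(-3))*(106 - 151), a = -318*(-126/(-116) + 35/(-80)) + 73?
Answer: 4815325/232 ≈ 20756.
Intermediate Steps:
a = -30923/232 (a = -318*(-126*(-1/116) + 35*(-1/80)) + 73 = -318*(63/58 - 7/16) + 73 = -318*301/464 + 73 = -47859/232 + 73 = -30923/232 ≈ -133.29)
b = 20889 (b = (83556 + (-5*0*(-3))*(106 - 151))/4 = (83556 + (0*(-3))*(-45))/4 = (83556 + 0*(-45))/4 = (83556 + 0)/4 = (¼)*83556 = 20889)
a + b = -30923/232 + 20889 = 4815325/232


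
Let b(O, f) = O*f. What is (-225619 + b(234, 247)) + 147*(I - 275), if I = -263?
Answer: -246907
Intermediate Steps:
(-225619 + b(234, 247)) + 147*(I - 275) = (-225619 + 234*247) + 147*(-263 - 275) = (-225619 + 57798) + 147*(-538) = -167821 - 79086 = -246907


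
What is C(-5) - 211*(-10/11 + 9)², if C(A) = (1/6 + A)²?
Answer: -60066155/4356 ≈ -13789.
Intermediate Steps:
C(A) = (⅙ + A)²
C(-5) - 211*(-10/11 + 9)² = (1 + 6*(-5))²/36 - 211*(-10/11 + 9)² = (1 - 30)²/36 - 211*(-10*1/11 + 9)² = (1/36)*(-29)² - 211*(-10/11 + 9)² = (1/36)*841 - 211*(89/11)² = 841/36 - 211*7921/121 = 841/36 - 1671331/121 = -60066155/4356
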